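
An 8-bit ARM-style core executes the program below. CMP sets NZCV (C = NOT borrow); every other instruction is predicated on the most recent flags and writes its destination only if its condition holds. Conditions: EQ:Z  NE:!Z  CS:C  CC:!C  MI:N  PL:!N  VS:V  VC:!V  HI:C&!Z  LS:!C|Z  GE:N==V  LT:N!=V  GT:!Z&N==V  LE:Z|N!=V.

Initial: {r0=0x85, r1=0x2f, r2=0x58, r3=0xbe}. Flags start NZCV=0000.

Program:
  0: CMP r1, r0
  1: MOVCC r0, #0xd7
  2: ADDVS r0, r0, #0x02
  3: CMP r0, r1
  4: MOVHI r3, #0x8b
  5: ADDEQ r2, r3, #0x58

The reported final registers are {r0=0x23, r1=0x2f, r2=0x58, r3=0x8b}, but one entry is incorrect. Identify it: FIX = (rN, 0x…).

FIX = (r0, 0xd9)

0: ✓ CMP  NZCV=1001
1: ✓ MOVCC  r0←0xd7
2: ✓ ADDVS  r0←0xd9
3: ✓ CMP  NZCV=1010
4: ✓ MOVHI  r3←0x8b
5: · ADDEQ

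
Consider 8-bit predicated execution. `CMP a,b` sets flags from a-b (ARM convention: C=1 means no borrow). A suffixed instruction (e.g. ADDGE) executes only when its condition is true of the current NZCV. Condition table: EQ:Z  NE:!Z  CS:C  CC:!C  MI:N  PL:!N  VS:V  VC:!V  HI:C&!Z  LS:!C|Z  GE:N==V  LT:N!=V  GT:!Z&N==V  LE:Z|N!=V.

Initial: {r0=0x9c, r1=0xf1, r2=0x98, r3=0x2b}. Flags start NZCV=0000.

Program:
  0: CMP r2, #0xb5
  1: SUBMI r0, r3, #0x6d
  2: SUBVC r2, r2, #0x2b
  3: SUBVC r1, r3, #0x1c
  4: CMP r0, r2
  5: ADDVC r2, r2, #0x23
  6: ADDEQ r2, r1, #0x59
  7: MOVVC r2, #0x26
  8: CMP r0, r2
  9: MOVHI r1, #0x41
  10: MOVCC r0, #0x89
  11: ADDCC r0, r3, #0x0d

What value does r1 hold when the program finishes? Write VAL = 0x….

0: ✓ CMP  NZCV=1000
1: ✓ SUBMI  r0←0xbe
2: ✓ SUBVC  r2←0x6d
3: ✓ SUBVC  r1←0x0f
4: ✓ CMP  NZCV=0011
5: · ADDVC
6: · ADDEQ
7: · MOVVC
8: ✓ CMP  NZCV=0011
9: ✓ MOVHI  r1←0x41
10: · MOVCC
11: · ADDCC

VAL = 0x41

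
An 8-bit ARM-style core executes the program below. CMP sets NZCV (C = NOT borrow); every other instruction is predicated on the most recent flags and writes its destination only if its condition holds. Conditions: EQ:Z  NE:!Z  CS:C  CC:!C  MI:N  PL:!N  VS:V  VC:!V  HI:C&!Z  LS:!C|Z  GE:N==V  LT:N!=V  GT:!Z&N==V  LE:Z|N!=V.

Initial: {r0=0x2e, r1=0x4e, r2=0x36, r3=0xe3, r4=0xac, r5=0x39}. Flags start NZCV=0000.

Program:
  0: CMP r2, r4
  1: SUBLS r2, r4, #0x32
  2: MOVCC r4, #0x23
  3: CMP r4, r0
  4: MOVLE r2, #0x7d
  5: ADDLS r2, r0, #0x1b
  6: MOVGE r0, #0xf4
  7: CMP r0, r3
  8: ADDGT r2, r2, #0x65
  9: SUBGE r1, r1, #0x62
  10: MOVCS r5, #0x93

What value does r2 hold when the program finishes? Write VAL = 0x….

0: ✓ CMP  NZCV=1001
1: ✓ SUBLS  r2←0x7a
2: ✓ MOVCC  r4←0x23
3: ✓ CMP  NZCV=1000
4: ✓ MOVLE  r2←0x7d
5: ✓ ADDLS  r2←0x49
6: · MOVGE
7: ✓ CMP  NZCV=0000
8: ✓ ADDGT  r2←0xae
9: ✓ SUBGE  r1←0xec
10: · MOVCS

VAL = 0xae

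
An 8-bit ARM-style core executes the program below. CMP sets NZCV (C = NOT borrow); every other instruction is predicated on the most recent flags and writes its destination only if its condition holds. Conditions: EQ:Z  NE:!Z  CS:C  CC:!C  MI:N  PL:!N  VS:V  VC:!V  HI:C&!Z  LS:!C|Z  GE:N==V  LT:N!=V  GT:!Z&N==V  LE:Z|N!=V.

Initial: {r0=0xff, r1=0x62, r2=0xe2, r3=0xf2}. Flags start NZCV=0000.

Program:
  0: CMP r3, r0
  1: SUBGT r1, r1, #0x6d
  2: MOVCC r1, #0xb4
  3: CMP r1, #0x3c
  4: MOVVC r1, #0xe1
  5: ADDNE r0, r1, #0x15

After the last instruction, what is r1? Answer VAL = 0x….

[0] flags=1000 → (cmp)
[1] flags=1000 GT?F → skip
[2] flags=1000 CC?T → r1=0xb4
[3] flags=0011 → (cmp)
[4] flags=0011 VC?F → skip
[5] flags=0011 NE?T → r0=0xc9

VAL = 0xb4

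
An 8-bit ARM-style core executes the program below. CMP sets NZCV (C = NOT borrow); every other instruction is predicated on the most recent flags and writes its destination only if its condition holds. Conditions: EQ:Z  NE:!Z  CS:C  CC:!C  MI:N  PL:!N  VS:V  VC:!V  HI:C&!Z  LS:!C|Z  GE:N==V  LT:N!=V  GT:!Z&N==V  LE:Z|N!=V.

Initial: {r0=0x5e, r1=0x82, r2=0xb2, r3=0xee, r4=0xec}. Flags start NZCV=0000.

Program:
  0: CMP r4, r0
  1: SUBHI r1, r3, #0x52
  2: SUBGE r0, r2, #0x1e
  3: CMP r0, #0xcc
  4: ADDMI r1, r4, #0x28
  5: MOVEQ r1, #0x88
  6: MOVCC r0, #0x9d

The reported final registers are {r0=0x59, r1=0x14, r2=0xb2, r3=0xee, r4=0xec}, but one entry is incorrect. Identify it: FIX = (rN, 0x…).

FIX = (r0, 0x9d)

[0] flags=1010 → (cmp)
[1] flags=1010 HI?T → r1=0x9c
[2] flags=1010 GE?F → skip
[3] flags=1001 → (cmp)
[4] flags=1001 MI?T → r1=0x14
[5] flags=1001 EQ?F → skip
[6] flags=1001 CC?T → r0=0x9d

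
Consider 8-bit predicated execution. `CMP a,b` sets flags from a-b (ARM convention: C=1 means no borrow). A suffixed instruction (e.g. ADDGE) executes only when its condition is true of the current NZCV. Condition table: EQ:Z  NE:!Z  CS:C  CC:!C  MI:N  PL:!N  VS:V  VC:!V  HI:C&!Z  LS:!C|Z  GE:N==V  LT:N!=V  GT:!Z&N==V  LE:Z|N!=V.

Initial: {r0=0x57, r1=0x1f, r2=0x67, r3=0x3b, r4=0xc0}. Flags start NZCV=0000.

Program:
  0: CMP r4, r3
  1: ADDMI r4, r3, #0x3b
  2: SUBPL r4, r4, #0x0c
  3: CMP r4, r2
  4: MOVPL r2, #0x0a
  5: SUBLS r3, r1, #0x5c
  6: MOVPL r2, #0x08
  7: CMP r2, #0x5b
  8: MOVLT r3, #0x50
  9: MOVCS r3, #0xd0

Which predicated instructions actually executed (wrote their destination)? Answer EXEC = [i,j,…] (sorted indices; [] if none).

[0] flags=1010 → (cmp)
[1] flags=1010 MI?T → r4=0x76
[2] flags=1010 PL?F → skip
[3] flags=0010 → (cmp)
[4] flags=0010 PL?T → r2=0x0a
[5] flags=0010 LS?F → skip
[6] flags=0010 PL?T → r2=0x08
[7] flags=1000 → (cmp)
[8] flags=1000 LT?T → r3=0x50
[9] flags=1000 CS?F → skip

EXEC = [1,4,6,8]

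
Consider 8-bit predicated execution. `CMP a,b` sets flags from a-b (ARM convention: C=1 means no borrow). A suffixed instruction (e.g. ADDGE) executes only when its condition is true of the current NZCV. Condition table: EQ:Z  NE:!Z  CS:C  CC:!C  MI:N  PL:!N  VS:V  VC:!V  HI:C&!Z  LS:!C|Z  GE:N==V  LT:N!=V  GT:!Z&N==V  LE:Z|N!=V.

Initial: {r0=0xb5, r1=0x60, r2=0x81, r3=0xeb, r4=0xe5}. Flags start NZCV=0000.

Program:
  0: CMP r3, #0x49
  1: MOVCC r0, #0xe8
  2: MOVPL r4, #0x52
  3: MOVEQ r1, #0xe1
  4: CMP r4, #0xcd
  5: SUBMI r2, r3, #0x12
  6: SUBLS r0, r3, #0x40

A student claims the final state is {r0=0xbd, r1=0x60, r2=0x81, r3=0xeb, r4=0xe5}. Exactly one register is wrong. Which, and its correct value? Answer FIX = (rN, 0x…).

FIX = (r0, 0xb5)

[0] flags=1010 → (cmp)
[1] flags=1010 CC?F → skip
[2] flags=1010 PL?F → skip
[3] flags=1010 EQ?F → skip
[4] flags=0010 → (cmp)
[5] flags=0010 MI?F → skip
[6] flags=0010 LS?F → skip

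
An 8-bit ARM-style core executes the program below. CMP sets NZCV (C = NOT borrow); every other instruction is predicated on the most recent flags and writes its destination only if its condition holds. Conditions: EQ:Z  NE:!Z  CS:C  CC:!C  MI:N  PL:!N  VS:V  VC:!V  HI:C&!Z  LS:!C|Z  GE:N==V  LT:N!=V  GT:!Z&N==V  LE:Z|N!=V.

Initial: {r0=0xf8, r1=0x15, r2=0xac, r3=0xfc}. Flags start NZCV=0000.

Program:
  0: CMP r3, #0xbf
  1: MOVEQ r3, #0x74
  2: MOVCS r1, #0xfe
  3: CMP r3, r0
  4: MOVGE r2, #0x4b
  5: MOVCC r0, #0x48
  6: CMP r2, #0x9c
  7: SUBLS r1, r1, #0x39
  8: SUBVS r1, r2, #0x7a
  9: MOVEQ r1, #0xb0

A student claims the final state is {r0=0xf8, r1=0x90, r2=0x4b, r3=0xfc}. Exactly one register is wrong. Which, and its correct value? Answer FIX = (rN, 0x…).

[0] flags=0010 → (cmp)
[1] flags=0010 EQ?F → skip
[2] flags=0010 CS?T → r1=0xfe
[3] flags=0010 → (cmp)
[4] flags=0010 GE?T → r2=0x4b
[5] flags=0010 CC?F → skip
[6] flags=1001 → (cmp)
[7] flags=1001 LS?T → r1=0xc5
[8] flags=1001 VS?T → r1=0xd1
[9] flags=1001 EQ?F → skip

FIX = (r1, 0xd1)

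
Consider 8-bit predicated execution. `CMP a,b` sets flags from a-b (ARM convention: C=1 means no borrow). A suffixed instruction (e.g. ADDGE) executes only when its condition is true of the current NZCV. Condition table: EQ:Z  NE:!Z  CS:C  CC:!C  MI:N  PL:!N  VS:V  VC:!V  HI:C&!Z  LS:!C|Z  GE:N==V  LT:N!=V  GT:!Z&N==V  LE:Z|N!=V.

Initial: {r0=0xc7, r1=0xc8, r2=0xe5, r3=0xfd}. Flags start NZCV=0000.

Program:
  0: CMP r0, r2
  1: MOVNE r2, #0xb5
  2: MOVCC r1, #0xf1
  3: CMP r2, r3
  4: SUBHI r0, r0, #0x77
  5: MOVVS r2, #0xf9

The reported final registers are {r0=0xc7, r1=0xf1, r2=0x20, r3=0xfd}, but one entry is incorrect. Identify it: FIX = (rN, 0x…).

0: ✓ CMP  NZCV=1000
1: ✓ MOVNE  r2←0xb5
2: ✓ MOVCC  r1←0xf1
3: ✓ CMP  NZCV=1000
4: · SUBHI
5: · MOVVS

FIX = (r2, 0xb5)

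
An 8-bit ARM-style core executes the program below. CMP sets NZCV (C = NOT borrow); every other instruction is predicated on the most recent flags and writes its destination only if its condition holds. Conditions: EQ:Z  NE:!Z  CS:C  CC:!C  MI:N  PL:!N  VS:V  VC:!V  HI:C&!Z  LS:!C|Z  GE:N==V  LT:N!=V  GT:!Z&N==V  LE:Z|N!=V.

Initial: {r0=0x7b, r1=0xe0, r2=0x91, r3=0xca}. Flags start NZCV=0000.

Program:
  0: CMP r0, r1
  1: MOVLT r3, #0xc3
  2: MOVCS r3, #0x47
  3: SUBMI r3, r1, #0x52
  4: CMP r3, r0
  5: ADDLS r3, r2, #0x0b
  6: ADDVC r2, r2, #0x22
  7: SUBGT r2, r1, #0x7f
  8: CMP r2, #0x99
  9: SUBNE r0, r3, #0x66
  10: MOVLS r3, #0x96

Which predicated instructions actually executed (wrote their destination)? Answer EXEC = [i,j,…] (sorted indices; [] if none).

EXEC = [3,9,10]

[0] flags=1001 → (cmp)
[1] flags=1001 LT?F → skip
[2] flags=1001 CS?F → skip
[3] flags=1001 MI?T → r3=0x8e
[4] flags=0011 → (cmp)
[5] flags=0011 LS?F → skip
[6] flags=0011 VC?F → skip
[7] flags=0011 GT?F → skip
[8] flags=1000 → (cmp)
[9] flags=1000 NE?T → r0=0x28
[10] flags=1000 LS?T → r3=0x96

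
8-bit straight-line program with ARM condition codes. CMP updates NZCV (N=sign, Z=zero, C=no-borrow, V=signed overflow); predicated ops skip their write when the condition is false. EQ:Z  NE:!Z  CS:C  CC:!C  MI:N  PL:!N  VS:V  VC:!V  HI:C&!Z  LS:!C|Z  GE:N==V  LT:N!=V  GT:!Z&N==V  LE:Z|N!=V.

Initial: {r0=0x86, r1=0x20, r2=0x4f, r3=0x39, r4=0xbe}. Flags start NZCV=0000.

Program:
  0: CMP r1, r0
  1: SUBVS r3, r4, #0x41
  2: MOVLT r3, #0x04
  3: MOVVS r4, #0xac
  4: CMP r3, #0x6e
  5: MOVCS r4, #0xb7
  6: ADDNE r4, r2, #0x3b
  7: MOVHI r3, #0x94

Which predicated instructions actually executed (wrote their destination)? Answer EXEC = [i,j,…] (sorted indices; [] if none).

[0] flags=1001 → (cmp)
[1] flags=1001 VS?T → r3=0x7d
[2] flags=1001 LT?F → skip
[3] flags=1001 VS?T → r4=0xac
[4] flags=0010 → (cmp)
[5] flags=0010 CS?T → r4=0xb7
[6] flags=0010 NE?T → r4=0x8a
[7] flags=0010 HI?T → r3=0x94

EXEC = [1,3,5,6,7]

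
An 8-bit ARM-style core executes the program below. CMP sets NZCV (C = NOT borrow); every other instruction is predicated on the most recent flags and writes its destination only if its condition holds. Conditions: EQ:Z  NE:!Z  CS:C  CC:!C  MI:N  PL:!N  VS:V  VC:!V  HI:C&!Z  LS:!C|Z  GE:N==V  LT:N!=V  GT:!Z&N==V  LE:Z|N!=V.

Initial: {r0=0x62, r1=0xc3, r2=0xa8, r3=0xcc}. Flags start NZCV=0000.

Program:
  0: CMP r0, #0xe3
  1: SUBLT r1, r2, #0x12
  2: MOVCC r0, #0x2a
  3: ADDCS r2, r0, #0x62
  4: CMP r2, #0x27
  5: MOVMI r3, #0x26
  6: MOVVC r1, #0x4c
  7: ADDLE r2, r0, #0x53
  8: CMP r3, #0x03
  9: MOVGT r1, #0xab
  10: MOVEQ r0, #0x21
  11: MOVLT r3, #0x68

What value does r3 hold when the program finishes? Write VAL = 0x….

VAL = 0x26

0: ✓ CMP  NZCV=0000
1: · SUBLT
2: ✓ MOVCC  r0←0x2a
3: · ADDCS
4: ✓ CMP  NZCV=1010
5: ✓ MOVMI  r3←0x26
6: ✓ MOVVC  r1←0x4c
7: ✓ ADDLE  r2←0x7d
8: ✓ CMP  NZCV=0010
9: ✓ MOVGT  r1←0xab
10: · MOVEQ
11: · MOVLT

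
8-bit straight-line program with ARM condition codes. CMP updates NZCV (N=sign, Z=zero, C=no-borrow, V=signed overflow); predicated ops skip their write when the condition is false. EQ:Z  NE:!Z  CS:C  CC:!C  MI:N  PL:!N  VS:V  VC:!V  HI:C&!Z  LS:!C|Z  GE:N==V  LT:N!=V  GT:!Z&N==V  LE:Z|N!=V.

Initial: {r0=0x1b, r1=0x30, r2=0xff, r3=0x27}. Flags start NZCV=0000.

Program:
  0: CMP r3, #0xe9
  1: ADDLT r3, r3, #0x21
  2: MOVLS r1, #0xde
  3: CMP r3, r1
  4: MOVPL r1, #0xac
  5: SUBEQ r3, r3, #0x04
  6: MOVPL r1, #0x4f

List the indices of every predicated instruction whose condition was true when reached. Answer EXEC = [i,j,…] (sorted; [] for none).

EXEC = [2,4,6]

[0] flags=0000 → (cmp)
[1] flags=0000 LT?F → skip
[2] flags=0000 LS?T → r1=0xde
[3] flags=0000 → (cmp)
[4] flags=0000 PL?T → r1=0xac
[5] flags=0000 EQ?F → skip
[6] flags=0000 PL?T → r1=0x4f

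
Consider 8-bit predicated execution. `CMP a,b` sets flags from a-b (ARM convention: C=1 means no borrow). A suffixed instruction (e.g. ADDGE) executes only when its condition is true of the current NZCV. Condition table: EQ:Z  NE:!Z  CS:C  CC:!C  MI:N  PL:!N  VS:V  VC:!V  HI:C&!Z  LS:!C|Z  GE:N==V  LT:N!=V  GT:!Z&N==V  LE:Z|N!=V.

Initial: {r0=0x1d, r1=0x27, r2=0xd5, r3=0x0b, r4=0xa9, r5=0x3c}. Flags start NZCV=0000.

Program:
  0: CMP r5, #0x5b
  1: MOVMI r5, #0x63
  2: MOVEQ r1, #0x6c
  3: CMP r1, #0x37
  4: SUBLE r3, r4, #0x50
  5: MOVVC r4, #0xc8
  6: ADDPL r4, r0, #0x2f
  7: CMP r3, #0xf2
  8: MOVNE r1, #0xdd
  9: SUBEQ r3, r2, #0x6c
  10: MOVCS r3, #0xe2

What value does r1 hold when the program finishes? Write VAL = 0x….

VAL = 0xdd

[0] flags=1000 → (cmp)
[1] flags=1000 MI?T → r5=0x63
[2] flags=1000 EQ?F → skip
[3] flags=1000 → (cmp)
[4] flags=1000 LE?T → r3=0x59
[5] flags=1000 VC?T → r4=0xc8
[6] flags=1000 PL?F → skip
[7] flags=0000 → (cmp)
[8] flags=0000 NE?T → r1=0xdd
[9] flags=0000 EQ?F → skip
[10] flags=0000 CS?F → skip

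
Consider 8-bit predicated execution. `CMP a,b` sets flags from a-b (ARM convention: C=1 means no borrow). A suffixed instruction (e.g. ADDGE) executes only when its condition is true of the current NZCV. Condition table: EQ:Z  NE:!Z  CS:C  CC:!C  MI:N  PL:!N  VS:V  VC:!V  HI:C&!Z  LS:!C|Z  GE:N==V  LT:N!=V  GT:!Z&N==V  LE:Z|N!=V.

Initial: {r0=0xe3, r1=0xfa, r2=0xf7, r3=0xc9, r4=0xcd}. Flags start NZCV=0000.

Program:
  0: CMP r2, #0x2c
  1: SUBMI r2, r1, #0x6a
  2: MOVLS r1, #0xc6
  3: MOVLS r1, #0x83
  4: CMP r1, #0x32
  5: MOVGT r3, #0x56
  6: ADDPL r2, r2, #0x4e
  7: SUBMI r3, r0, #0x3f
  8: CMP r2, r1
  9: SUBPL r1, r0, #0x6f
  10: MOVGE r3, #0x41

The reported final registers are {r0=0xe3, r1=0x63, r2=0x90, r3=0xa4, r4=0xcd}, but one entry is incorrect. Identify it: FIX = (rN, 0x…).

0: ✓ CMP  NZCV=1010
1: ✓ SUBMI  r2←0x90
2: · MOVLS
3: · MOVLS
4: ✓ CMP  NZCV=1010
5: · MOVGT
6: · ADDPL
7: ✓ SUBMI  r3←0xa4
8: ✓ CMP  NZCV=1000
9: · SUBPL
10: · MOVGE

FIX = (r1, 0xfa)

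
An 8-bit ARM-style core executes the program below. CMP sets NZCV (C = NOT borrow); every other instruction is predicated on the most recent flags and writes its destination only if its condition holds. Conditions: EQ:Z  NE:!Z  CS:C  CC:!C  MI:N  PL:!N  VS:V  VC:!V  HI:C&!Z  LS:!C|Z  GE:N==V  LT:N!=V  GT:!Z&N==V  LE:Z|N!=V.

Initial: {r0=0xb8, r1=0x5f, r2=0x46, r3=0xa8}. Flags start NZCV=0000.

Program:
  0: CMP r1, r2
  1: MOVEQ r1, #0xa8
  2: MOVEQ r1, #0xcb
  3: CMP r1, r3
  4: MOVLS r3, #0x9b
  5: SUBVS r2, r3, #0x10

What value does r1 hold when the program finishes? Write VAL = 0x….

VAL = 0x5f

[0] flags=0010 → (cmp)
[1] flags=0010 EQ?F → skip
[2] flags=0010 EQ?F → skip
[3] flags=1001 → (cmp)
[4] flags=1001 LS?T → r3=0x9b
[5] flags=1001 VS?T → r2=0x8b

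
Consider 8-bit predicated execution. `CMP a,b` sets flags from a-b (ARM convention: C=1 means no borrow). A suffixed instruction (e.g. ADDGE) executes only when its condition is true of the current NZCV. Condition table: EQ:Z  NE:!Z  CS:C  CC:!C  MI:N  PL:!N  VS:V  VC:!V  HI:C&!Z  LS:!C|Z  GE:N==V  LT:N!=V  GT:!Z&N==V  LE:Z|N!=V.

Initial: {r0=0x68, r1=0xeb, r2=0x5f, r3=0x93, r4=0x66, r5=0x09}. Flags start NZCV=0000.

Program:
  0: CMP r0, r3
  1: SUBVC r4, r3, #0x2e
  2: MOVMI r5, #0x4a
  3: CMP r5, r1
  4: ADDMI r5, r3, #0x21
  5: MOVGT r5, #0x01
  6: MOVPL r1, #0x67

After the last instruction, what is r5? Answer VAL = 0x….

[0] flags=1001 → (cmp)
[1] flags=1001 VC?F → skip
[2] flags=1001 MI?T → r5=0x4a
[3] flags=0000 → (cmp)
[4] flags=0000 MI?F → skip
[5] flags=0000 GT?T → r5=0x01
[6] flags=0000 PL?T → r1=0x67

VAL = 0x01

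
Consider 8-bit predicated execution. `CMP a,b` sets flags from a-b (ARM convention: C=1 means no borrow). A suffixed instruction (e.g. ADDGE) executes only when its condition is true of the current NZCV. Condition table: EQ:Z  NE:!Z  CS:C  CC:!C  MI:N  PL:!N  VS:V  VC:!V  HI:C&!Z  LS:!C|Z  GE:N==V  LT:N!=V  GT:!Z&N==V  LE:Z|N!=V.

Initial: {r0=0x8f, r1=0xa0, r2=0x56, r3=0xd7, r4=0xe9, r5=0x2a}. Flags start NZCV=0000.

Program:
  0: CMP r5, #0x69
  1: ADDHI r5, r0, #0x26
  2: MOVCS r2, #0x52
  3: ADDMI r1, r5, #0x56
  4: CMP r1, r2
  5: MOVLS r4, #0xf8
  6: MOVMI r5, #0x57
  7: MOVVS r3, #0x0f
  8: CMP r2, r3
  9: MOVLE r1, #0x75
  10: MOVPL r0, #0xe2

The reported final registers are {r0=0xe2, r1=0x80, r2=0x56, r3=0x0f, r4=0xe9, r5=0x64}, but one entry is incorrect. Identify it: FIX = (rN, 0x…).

FIX = (r5, 0x2a)

0: ✓ CMP  NZCV=1000
1: · ADDHI
2: · MOVCS
3: ✓ ADDMI  r1←0x80
4: ✓ CMP  NZCV=0011
5: · MOVLS
6: · MOVMI
7: ✓ MOVVS  r3←0x0f
8: ✓ CMP  NZCV=0010
9: · MOVLE
10: ✓ MOVPL  r0←0xe2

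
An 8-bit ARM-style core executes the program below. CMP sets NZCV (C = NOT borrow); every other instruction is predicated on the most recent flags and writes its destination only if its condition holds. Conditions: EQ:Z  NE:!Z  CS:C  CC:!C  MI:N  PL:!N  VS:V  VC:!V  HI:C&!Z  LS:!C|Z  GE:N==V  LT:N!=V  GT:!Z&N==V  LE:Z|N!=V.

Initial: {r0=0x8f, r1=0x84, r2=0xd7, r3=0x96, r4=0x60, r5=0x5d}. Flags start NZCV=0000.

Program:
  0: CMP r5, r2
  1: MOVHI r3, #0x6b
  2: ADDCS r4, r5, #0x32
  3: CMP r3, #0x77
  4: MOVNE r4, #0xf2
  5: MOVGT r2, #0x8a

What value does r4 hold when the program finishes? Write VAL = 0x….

0: ✓ CMP  NZCV=1001
1: · MOVHI
2: · ADDCS
3: ✓ CMP  NZCV=0011
4: ✓ MOVNE  r4←0xf2
5: · MOVGT

VAL = 0xf2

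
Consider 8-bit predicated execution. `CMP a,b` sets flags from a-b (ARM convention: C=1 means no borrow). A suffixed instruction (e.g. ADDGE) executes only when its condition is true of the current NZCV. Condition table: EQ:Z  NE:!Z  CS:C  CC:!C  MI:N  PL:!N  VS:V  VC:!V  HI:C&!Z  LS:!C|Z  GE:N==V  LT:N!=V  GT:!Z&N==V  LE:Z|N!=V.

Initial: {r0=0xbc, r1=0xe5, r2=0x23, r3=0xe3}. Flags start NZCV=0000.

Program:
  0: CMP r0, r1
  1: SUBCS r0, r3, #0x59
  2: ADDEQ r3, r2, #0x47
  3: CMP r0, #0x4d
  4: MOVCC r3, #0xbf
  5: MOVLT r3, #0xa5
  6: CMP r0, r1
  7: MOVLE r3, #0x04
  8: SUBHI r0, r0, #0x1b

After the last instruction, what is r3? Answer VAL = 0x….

[0] flags=1000 → (cmp)
[1] flags=1000 CS?F → skip
[2] flags=1000 EQ?F → skip
[3] flags=0011 → (cmp)
[4] flags=0011 CC?F → skip
[5] flags=0011 LT?T → r3=0xa5
[6] flags=1000 → (cmp)
[7] flags=1000 LE?T → r3=0x04
[8] flags=1000 HI?F → skip

VAL = 0x04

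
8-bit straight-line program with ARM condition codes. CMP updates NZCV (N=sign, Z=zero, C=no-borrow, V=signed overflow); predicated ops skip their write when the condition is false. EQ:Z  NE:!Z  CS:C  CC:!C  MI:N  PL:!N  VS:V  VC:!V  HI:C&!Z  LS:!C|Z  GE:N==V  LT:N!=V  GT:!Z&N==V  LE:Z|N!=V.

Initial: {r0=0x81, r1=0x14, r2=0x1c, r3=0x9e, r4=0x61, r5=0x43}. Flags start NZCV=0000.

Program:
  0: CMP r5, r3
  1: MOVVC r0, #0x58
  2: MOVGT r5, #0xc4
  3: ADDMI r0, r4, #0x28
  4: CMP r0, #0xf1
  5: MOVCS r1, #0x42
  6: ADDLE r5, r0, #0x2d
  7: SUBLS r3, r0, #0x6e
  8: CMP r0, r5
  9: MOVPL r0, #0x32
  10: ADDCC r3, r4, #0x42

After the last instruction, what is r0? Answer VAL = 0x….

[0] flags=1001 → (cmp)
[1] flags=1001 VC?F → skip
[2] flags=1001 GT?T → r5=0xc4
[3] flags=1001 MI?T → r0=0x89
[4] flags=1000 → (cmp)
[5] flags=1000 CS?F → skip
[6] flags=1000 LE?T → r5=0xb6
[7] flags=1000 LS?T → r3=0x1b
[8] flags=1000 → (cmp)
[9] flags=1000 PL?F → skip
[10] flags=1000 CC?T → r3=0xa3

VAL = 0x89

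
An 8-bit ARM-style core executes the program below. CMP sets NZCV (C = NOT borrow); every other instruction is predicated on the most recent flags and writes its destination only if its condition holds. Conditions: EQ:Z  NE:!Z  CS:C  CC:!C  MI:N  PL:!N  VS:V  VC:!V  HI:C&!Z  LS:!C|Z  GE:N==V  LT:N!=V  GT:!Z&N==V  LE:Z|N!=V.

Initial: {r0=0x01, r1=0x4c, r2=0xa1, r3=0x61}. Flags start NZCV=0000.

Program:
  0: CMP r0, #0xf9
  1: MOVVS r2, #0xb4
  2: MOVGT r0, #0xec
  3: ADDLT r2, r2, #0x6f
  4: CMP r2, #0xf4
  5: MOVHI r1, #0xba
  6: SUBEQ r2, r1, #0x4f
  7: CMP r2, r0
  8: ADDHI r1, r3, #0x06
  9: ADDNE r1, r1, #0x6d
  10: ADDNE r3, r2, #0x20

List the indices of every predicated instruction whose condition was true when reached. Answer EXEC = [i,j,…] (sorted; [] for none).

0: ✓ CMP  NZCV=0000
1: · MOVVS
2: ✓ MOVGT  r0←0xec
3: · ADDLT
4: ✓ CMP  NZCV=1000
5: · MOVHI
6: · SUBEQ
7: ✓ CMP  NZCV=1000
8: · ADDHI
9: ✓ ADDNE  r1←0xb9
10: ✓ ADDNE  r3←0xc1

EXEC = [2,9,10]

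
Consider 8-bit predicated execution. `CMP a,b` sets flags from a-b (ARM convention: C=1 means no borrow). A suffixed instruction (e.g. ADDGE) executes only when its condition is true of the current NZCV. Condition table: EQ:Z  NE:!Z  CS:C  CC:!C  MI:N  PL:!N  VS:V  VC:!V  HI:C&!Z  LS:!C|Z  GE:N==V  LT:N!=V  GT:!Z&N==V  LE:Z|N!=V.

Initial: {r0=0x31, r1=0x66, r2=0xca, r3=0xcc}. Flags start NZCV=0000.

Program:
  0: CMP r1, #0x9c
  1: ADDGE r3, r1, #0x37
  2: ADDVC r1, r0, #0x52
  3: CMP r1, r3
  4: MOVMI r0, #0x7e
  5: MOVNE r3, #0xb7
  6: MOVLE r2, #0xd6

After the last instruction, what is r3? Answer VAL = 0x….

[0] flags=1001 → (cmp)
[1] flags=1001 GE?T → r3=0x9d
[2] flags=1001 VC?F → skip
[3] flags=1001 → (cmp)
[4] flags=1001 MI?T → r0=0x7e
[5] flags=1001 NE?T → r3=0xb7
[6] flags=1001 LE?F → skip

VAL = 0xb7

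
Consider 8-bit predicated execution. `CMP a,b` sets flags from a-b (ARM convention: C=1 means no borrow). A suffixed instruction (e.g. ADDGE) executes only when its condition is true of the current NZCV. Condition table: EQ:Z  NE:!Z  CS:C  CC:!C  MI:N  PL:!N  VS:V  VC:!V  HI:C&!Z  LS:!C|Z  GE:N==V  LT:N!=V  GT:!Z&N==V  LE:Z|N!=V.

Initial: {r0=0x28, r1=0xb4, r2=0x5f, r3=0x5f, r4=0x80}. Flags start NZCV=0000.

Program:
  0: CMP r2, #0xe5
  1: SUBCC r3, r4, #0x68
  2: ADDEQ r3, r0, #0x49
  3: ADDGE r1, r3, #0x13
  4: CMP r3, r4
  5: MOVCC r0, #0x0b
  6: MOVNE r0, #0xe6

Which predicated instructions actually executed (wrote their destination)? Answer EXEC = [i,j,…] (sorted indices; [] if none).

EXEC = [1,3,5,6]

0: ✓ CMP  NZCV=0000
1: ✓ SUBCC  r3←0x18
2: · ADDEQ
3: ✓ ADDGE  r1←0x2b
4: ✓ CMP  NZCV=1001
5: ✓ MOVCC  r0←0x0b
6: ✓ MOVNE  r0←0xe6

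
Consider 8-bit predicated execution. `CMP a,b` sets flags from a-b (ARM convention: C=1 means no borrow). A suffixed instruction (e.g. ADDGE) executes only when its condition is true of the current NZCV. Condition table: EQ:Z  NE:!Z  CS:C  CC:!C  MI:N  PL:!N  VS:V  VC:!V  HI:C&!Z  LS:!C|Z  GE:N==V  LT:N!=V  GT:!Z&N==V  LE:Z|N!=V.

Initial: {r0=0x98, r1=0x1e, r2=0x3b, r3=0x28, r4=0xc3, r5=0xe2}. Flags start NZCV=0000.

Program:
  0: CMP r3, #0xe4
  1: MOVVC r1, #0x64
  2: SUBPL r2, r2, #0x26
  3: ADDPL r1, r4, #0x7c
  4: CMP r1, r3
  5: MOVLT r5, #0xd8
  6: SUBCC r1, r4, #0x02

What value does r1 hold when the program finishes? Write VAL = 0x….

0: ✓ CMP  NZCV=0000
1: ✓ MOVVC  r1←0x64
2: ✓ SUBPL  r2←0x15
3: ✓ ADDPL  r1←0x3f
4: ✓ CMP  NZCV=0010
5: · MOVLT
6: · SUBCC

VAL = 0x3f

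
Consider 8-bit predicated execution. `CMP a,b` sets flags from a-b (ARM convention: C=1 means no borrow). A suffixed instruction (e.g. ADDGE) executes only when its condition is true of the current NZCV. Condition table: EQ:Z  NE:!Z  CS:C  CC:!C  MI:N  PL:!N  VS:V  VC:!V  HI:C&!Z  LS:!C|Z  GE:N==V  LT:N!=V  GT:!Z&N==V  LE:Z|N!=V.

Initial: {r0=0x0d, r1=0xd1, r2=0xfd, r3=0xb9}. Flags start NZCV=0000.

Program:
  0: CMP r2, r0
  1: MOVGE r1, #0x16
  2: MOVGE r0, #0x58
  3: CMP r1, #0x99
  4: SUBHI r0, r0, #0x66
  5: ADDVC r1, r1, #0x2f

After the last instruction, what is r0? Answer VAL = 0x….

0: ✓ CMP  NZCV=1010
1: · MOVGE
2: · MOVGE
3: ✓ CMP  NZCV=0010
4: ✓ SUBHI  r0←0xa7
5: ✓ ADDVC  r1←0x00

VAL = 0xa7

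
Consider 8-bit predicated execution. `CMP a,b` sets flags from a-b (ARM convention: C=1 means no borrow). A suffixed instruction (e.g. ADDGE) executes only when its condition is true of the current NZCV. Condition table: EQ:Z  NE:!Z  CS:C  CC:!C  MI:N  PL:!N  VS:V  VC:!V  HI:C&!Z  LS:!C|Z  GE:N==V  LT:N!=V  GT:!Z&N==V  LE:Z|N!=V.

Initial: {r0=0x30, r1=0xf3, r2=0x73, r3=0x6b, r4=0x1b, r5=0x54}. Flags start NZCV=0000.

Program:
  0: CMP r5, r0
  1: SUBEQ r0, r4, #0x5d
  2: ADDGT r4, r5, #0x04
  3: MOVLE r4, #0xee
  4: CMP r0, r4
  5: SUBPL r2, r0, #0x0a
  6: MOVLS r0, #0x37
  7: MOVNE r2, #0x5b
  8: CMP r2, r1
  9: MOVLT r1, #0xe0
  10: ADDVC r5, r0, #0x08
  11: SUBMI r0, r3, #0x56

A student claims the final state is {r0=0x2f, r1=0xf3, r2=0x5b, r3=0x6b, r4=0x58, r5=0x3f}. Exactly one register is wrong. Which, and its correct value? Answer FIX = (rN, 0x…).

FIX = (r0, 0x37)

0: ✓ CMP  NZCV=0010
1: · SUBEQ
2: ✓ ADDGT  r4←0x58
3: · MOVLE
4: ✓ CMP  NZCV=1000
5: · SUBPL
6: ✓ MOVLS  r0←0x37
7: ✓ MOVNE  r2←0x5b
8: ✓ CMP  NZCV=0000
9: · MOVLT
10: ✓ ADDVC  r5←0x3f
11: · SUBMI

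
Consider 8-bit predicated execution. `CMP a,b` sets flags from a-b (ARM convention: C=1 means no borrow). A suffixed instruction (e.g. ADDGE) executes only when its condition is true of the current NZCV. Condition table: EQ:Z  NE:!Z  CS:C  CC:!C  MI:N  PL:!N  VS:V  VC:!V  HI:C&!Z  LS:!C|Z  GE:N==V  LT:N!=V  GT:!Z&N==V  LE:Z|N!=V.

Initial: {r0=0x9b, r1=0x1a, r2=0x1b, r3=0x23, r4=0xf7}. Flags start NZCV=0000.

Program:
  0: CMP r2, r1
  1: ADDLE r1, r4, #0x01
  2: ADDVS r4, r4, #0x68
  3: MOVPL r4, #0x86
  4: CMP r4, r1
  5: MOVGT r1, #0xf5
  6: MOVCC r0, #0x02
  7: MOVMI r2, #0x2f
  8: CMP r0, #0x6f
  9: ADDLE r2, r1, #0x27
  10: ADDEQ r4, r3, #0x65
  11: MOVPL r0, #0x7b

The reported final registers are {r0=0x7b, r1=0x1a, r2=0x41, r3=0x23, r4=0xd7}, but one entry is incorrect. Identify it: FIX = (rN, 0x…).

0: ✓ CMP  NZCV=0010
1: · ADDLE
2: · ADDVS
3: ✓ MOVPL  r4←0x86
4: ✓ CMP  NZCV=0011
5: · MOVGT
6: · MOVCC
7: · MOVMI
8: ✓ CMP  NZCV=0011
9: ✓ ADDLE  r2←0x41
10: · ADDEQ
11: ✓ MOVPL  r0←0x7b

FIX = (r4, 0x86)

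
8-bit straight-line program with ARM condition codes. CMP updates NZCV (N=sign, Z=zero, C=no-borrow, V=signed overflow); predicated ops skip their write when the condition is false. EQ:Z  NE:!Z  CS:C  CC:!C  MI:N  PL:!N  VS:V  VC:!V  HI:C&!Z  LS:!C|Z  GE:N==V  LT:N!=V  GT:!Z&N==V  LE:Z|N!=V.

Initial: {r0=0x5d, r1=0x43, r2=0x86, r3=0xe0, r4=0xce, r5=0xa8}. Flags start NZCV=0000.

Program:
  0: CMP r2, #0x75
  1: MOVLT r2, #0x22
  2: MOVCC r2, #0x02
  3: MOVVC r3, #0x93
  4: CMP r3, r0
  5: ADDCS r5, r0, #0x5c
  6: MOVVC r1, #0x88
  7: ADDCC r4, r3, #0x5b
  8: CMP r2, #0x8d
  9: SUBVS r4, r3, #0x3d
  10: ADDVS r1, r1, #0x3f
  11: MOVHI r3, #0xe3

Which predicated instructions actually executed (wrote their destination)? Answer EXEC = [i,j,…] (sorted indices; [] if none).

0: ✓ CMP  NZCV=0011
1: ✓ MOVLT  r2←0x22
2: · MOVCC
3: · MOVVC
4: ✓ CMP  NZCV=1010
5: ✓ ADDCS  r5←0xb9
6: ✓ MOVVC  r1←0x88
7: · ADDCC
8: ✓ CMP  NZCV=1001
9: ✓ SUBVS  r4←0xa3
10: ✓ ADDVS  r1←0xc7
11: · MOVHI

EXEC = [1,5,6,9,10]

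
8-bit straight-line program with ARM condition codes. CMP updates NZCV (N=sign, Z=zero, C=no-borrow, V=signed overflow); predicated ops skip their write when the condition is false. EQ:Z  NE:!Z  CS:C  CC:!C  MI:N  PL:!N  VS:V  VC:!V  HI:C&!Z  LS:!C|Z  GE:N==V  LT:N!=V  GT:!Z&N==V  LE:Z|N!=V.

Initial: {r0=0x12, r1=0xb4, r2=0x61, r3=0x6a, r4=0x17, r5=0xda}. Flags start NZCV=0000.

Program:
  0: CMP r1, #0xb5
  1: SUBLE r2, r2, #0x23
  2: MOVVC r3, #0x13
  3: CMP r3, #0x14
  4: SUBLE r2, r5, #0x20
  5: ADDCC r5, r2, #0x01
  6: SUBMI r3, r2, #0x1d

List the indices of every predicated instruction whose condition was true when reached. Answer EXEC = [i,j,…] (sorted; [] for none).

EXEC = [1,2,4,5,6]

0: ✓ CMP  NZCV=1000
1: ✓ SUBLE  r2←0x3e
2: ✓ MOVVC  r3←0x13
3: ✓ CMP  NZCV=1000
4: ✓ SUBLE  r2←0xba
5: ✓ ADDCC  r5←0xbb
6: ✓ SUBMI  r3←0x9d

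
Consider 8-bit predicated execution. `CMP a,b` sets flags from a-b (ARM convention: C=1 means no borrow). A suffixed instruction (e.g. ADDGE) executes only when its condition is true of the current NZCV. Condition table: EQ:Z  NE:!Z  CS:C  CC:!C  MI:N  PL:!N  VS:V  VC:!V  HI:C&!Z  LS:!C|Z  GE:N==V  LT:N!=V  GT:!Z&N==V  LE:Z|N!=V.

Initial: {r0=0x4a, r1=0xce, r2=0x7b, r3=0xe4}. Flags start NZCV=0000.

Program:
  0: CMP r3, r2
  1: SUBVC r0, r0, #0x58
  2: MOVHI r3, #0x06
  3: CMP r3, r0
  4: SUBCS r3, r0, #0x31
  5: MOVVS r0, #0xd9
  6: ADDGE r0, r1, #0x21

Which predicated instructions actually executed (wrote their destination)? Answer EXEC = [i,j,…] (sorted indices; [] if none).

0: ✓ CMP  NZCV=0011
1: · SUBVC
2: ✓ MOVHI  r3←0x06
3: ✓ CMP  NZCV=1000
4: · SUBCS
5: · MOVVS
6: · ADDGE

EXEC = [2]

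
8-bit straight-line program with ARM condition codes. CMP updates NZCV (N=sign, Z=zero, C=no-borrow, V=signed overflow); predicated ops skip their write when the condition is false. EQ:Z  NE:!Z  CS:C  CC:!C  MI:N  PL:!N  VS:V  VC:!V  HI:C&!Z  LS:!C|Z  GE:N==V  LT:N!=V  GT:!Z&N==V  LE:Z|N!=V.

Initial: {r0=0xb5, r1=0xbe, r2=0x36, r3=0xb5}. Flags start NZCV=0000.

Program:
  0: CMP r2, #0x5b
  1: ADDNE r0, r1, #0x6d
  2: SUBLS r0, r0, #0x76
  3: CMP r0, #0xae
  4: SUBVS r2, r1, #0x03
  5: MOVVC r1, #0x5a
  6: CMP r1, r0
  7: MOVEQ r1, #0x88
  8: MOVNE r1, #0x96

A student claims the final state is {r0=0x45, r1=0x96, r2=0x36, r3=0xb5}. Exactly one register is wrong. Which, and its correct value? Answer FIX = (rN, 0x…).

FIX = (r0, 0xb5)

[0] flags=1000 → (cmp)
[1] flags=1000 NE?T → r0=0x2b
[2] flags=1000 LS?T → r0=0xb5
[3] flags=0010 → (cmp)
[4] flags=0010 VS?F → skip
[5] flags=0010 VC?T → r1=0x5a
[6] flags=1001 → (cmp)
[7] flags=1001 EQ?F → skip
[8] flags=1001 NE?T → r1=0x96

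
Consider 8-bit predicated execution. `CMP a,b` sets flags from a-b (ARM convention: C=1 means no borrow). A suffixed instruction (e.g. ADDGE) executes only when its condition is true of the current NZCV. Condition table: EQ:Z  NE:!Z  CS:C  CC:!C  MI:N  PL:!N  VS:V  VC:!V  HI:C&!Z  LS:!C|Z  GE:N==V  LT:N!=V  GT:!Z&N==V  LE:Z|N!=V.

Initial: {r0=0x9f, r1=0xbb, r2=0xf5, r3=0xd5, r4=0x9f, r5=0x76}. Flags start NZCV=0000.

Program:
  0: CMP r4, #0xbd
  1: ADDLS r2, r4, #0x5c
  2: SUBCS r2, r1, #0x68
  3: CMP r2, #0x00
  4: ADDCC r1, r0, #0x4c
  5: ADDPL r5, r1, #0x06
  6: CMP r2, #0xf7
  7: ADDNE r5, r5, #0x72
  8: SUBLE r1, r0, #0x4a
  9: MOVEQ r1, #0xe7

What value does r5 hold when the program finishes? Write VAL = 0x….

VAL = 0xe8

0: ✓ CMP  NZCV=1000
1: ✓ ADDLS  r2←0xfb
2: · SUBCS
3: ✓ CMP  NZCV=1010
4: · ADDCC
5: · ADDPL
6: ✓ CMP  NZCV=0010
7: ✓ ADDNE  r5←0xe8
8: · SUBLE
9: · MOVEQ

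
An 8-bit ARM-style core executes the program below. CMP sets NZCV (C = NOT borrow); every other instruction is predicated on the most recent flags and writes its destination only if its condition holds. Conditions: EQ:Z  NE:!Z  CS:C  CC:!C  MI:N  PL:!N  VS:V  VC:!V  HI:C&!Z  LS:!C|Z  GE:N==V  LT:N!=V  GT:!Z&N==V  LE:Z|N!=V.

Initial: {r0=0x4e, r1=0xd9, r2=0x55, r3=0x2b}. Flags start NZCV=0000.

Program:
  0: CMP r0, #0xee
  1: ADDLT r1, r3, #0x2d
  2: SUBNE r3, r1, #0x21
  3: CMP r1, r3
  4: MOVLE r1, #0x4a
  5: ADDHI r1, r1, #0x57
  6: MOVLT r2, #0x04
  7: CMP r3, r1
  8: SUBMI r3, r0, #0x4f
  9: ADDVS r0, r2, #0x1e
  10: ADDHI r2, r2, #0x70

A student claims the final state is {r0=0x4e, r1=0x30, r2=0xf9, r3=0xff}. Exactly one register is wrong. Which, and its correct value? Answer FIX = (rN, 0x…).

FIX = (r2, 0xc5)

[0] flags=0000 → (cmp)
[1] flags=0000 LT?F → skip
[2] flags=0000 NE?T → r3=0xb8
[3] flags=0010 → (cmp)
[4] flags=0010 LE?F → skip
[5] flags=0010 HI?T → r1=0x30
[6] flags=0010 LT?F → skip
[7] flags=1010 → (cmp)
[8] flags=1010 MI?T → r3=0xff
[9] flags=1010 VS?F → skip
[10] flags=1010 HI?T → r2=0xc5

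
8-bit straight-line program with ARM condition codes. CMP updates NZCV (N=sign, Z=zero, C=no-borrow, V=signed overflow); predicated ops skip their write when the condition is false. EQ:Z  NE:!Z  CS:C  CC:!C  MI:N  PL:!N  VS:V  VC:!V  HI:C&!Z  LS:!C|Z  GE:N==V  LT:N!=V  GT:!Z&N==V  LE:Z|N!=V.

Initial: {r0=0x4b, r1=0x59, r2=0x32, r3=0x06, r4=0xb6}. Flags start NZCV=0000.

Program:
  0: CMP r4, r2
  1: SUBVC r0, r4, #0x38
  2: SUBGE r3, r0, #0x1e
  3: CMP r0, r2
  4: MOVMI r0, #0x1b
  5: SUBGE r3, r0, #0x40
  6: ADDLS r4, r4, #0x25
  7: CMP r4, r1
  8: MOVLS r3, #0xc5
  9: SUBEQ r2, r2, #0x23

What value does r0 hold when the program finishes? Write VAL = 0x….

VAL = 0x7e

[0] flags=1010 → (cmp)
[1] flags=1010 VC?T → r0=0x7e
[2] flags=1010 GE?F → skip
[3] flags=0010 → (cmp)
[4] flags=0010 MI?F → skip
[5] flags=0010 GE?T → r3=0x3e
[6] flags=0010 LS?F → skip
[7] flags=0011 → (cmp)
[8] flags=0011 LS?F → skip
[9] flags=0011 EQ?F → skip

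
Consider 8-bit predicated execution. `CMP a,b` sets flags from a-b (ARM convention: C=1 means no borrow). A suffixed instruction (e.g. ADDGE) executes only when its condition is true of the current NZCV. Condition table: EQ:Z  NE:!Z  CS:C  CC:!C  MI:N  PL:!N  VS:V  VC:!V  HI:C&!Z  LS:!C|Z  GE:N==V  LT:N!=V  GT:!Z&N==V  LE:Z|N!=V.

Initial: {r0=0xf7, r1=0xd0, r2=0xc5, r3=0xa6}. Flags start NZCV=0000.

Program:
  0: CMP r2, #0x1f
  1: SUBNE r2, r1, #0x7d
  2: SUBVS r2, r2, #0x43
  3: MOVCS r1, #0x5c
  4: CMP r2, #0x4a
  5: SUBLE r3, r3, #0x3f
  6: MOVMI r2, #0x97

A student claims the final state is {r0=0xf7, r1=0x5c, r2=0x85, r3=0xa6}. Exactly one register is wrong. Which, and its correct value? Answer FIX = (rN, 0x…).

FIX = (r2, 0x53)

0: ✓ CMP  NZCV=1010
1: ✓ SUBNE  r2←0x53
2: · SUBVS
3: ✓ MOVCS  r1←0x5c
4: ✓ CMP  NZCV=0010
5: · SUBLE
6: · MOVMI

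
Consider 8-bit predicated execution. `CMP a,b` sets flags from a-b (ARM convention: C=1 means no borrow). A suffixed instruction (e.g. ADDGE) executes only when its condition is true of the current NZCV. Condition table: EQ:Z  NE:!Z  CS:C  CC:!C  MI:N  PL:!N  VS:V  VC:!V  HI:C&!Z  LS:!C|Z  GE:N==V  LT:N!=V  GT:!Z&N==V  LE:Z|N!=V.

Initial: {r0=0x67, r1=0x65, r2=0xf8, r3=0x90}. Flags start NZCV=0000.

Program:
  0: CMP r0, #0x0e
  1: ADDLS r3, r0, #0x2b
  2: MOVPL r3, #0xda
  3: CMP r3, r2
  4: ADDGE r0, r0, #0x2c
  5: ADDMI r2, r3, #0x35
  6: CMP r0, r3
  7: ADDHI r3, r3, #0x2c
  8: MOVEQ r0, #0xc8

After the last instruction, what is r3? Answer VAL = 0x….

[0] flags=0010 → (cmp)
[1] flags=0010 LS?F → skip
[2] flags=0010 PL?T → r3=0xda
[3] flags=1000 → (cmp)
[4] flags=1000 GE?F → skip
[5] flags=1000 MI?T → r2=0x0f
[6] flags=1001 → (cmp)
[7] flags=1001 HI?F → skip
[8] flags=1001 EQ?F → skip

VAL = 0xda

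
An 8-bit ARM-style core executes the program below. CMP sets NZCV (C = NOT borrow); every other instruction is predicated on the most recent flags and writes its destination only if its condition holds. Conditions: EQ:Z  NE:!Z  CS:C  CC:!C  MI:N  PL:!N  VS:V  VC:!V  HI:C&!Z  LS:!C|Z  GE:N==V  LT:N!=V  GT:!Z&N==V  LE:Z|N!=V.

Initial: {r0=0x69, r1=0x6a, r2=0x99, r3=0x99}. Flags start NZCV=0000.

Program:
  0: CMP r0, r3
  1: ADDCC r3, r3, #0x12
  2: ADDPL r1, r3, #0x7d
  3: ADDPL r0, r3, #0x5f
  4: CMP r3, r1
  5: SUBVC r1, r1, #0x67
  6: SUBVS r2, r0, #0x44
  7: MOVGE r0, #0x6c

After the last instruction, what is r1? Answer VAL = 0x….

VAL = 0x6a

[0] flags=1001 → (cmp)
[1] flags=1001 CC?T → r3=0xab
[2] flags=1001 PL?F → skip
[3] flags=1001 PL?F → skip
[4] flags=0011 → (cmp)
[5] flags=0011 VC?F → skip
[6] flags=0011 VS?T → r2=0x25
[7] flags=0011 GE?F → skip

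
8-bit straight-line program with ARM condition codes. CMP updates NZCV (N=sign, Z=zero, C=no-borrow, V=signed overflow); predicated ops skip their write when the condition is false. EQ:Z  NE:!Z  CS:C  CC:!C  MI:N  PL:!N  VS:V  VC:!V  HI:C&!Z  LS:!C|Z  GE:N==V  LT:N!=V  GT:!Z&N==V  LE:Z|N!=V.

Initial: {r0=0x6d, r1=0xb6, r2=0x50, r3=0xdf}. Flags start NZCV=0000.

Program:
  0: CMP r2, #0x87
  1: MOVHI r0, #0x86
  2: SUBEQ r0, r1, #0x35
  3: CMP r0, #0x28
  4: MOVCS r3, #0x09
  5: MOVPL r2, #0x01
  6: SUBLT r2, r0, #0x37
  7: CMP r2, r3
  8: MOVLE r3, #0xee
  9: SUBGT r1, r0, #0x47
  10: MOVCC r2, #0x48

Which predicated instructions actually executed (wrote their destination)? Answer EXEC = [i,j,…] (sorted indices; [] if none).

[0] flags=1001 → (cmp)
[1] flags=1001 HI?F → skip
[2] flags=1001 EQ?F → skip
[3] flags=0010 → (cmp)
[4] flags=0010 CS?T → r3=0x09
[5] flags=0010 PL?T → r2=0x01
[6] flags=0010 LT?F → skip
[7] flags=1000 → (cmp)
[8] flags=1000 LE?T → r3=0xee
[9] flags=1000 GT?F → skip
[10] flags=1000 CC?T → r2=0x48

EXEC = [4,5,8,10]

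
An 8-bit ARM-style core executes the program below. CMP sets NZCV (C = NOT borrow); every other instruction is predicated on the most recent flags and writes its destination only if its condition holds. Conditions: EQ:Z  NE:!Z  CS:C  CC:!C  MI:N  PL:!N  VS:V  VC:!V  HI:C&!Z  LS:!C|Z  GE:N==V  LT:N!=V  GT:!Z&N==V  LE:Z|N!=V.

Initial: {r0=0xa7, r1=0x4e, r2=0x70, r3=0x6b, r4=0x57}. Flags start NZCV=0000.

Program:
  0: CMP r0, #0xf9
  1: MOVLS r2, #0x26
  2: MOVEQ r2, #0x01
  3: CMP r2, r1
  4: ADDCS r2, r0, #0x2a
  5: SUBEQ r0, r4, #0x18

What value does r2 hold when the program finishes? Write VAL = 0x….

VAL = 0x26

0: ✓ CMP  NZCV=1000
1: ✓ MOVLS  r2←0x26
2: · MOVEQ
3: ✓ CMP  NZCV=1000
4: · ADDCS
5: · SUBEQ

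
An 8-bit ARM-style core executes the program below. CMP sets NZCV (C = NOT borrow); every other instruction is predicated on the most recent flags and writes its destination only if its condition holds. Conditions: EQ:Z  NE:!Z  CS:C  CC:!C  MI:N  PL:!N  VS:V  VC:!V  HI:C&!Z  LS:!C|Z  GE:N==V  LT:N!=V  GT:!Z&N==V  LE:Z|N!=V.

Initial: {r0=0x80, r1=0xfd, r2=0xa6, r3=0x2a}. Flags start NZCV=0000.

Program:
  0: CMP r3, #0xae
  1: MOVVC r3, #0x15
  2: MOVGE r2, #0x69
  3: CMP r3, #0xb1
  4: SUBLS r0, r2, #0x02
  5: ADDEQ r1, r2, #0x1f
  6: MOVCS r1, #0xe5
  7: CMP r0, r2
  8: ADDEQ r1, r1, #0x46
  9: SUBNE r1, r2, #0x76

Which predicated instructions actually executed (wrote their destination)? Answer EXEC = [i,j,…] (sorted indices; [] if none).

EXEC = [1,2,4,9]

0: ✓ CMP  NZCV=0000
1: ✓ MOVVC  r3←0x15
2: ✓ MOVGE  r2←0x69
3: ✓ CMP  NZCV=0000
4: ✓ SUBLS  r0←0x67
5: · ADDEQ
6: · MOVCS
7: ✓ CMP  NZCV=1000
8: · ADDEQ
9: ✓ SUBNE  r1←0xf3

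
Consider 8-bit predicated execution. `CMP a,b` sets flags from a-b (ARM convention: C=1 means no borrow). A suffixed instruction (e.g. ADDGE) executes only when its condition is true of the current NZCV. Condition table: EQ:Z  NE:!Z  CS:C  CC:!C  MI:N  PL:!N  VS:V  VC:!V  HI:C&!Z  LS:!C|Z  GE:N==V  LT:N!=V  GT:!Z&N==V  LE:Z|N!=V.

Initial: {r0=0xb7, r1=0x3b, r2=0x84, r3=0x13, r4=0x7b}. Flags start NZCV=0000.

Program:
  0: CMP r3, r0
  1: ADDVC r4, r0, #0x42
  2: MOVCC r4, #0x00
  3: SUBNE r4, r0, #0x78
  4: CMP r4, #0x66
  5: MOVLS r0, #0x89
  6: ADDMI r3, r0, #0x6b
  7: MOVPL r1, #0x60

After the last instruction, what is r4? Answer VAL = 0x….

[0] flags=0000 → (cmp)
[1] flags=0000 VC?T → r4=0xf9
[2] flags=0000 CC?T → r4=0x00
[3] flags=0000 NE?T → r4=0x3f
[4] flags=1000 → (cmp)
[5] flags=1000 LS?T → r0=0x89
[6] flags=1000 MI?T → r3=0xf4
[7] flags=1000 PL?F → skip

VAL = 0x3f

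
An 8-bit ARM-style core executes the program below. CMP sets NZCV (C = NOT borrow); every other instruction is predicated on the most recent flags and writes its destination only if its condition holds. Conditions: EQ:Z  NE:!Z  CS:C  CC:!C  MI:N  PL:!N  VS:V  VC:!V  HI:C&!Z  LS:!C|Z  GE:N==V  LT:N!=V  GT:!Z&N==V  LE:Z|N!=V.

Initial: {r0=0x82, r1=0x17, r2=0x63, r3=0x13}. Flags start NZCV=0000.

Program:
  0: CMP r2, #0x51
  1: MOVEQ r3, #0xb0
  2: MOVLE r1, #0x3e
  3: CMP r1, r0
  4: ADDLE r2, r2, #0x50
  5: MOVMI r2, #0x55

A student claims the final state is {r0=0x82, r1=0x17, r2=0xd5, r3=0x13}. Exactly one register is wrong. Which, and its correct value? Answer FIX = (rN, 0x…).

FIX = (r2, 0x55)

0: ✓ CMP  NZCV=0010
1: · MOVEQ
2: · MOVLE
3: ✓ CMP  NZCV=1001
4: · ADDLE
5: ✓ MOVMI  r2←0x55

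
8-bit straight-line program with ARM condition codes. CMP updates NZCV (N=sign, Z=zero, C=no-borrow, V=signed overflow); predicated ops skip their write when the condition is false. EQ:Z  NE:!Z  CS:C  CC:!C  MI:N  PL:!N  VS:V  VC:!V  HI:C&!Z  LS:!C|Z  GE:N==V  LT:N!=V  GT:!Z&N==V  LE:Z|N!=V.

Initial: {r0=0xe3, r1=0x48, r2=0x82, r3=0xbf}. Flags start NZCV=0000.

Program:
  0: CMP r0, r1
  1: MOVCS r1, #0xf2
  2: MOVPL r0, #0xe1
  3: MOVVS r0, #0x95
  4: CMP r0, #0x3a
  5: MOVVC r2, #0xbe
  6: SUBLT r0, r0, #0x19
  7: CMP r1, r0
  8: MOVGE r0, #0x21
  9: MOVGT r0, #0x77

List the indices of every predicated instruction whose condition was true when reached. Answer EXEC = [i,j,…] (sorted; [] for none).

EXEC = [1,5,6,8,9]

[0] flags=1010 → (cmp)
[1] flags=1010 CS?T → r1=0xf2
[2] flags=1010 PL?F → skip
[3] flags=1010 VS?F → skip
[4] flags=1010 → (cmp)
[5] flags=1010 VC?T → r2=0xbe
[6] flags=1010 LT?T → r0=0xca
[7] flags=0010 → (cmp)
[8] flags=0010 GE?T → r0=0x21
[9] flags=0010 GT?T → r0=0x77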